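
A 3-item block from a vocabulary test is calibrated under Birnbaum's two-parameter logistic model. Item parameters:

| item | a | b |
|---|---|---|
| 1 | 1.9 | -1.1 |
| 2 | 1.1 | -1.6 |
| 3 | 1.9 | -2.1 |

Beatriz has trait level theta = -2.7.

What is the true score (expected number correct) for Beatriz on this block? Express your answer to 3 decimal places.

P(theta) = 1 / (1 + exp(−a(theta − b)))
P_1 = 1/(1+e^{3.0400}) = 0.0457
P_2 = 1/(1+e^{1.2100}) = 0.2297
P_3 = 1/(1+e^{1.1400}) = 0.2423
E[score] = 0.0457 + 0.2297 + 0.2423 = 0.5177

0.518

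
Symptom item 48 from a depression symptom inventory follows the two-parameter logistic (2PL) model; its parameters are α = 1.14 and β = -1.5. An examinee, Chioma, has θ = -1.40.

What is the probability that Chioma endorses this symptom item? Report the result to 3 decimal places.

0.528

P(θ) = 1 / (1 + exp(−α(θ − β)))
Exponent: 1.14 × (-1.40 − (-1.5)) = 0.1140
1/(1 + e^{-0.1140}) = 0.5285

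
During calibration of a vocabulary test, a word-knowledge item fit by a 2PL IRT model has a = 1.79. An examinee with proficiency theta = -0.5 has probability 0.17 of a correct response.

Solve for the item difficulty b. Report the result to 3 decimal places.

P(theta) = 1 / (1 + exp(−a(theta − b)))
logit(0.17) = ln(0.17/0.83) = -1.5856
b = theta − logit/(a) = -0.5 − (-1.5856)/1.7900 = 0.3858

0.386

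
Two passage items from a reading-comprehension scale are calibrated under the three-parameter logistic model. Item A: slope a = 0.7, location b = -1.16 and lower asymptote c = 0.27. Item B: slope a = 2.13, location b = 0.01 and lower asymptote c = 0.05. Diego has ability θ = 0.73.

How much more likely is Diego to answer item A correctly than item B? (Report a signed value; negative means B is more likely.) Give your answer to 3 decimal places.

0.015

P(θ) = c + (1 − c) · 1 / (1 + exp(−a(θ − b)))
P_A = 0.8465
P_B = 0.8314
P_A − P_B = 0.0151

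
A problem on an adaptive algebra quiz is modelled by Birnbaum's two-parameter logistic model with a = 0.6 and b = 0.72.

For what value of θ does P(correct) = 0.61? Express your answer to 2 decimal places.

P(θ) = 1 / (1 + exp(−a(θ − b)))
logit = ln(0.6100/0.3900) = 0.4473
θ = b + logit/(a) = 0.72 + 0.4473/0.6000 = 1.4655

1.47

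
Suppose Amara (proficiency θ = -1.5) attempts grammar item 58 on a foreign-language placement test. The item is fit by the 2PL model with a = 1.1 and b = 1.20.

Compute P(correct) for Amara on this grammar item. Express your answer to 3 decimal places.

P(θ) = 1 / (1 + exp(−a(θ − b)))
Exponent: 1.1 × (-1.5 − 1.20) = -2.9700
1/(1 + e^{2.9700}) = 0.0488

0.049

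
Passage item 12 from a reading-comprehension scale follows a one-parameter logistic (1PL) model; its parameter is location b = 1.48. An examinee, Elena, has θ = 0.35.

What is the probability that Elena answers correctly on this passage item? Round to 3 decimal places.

0.244

P(θ) = 1 / (1 + exp(−(θ − b)))
Exponent: (0.35 − 1.48) = -1.1300
1/(1 + e^{1.1300}) = 0.2442
P = 0.2442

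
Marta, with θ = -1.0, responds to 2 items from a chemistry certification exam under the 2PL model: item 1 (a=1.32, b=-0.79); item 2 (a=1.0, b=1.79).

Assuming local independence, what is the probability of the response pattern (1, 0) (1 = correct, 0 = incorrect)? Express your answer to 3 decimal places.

P(θ) = 1 / (1 + exp(−a(θ − b)))
P_1 = 1/(1+e^{0.2772}) = 0.4311
P_2 = 1/(1+e^{2.7900}) = 0.0579
L = P_1 × (1−P_2) = 0.4311 × 0.9421 = 0.40619

0.406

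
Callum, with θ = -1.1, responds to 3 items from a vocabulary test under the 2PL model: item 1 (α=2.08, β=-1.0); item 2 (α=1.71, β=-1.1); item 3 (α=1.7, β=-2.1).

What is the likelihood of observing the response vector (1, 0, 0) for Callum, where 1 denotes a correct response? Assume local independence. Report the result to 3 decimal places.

P(θ) = 1 / (1 + exp(−α(θ − β)))
P_1 = 1/(1+e^{0.2080}) = 0.4482
P_2 = 1/(1+e^{0.0000}) = 0.5000
P_3 = 1/(1+e^{-1.7000}) = 0.8455
L = P_1 × (1−P_2) × (1−P_3) = 0.4482 × 0.5000 × 0.1545 = 0.03461

0.035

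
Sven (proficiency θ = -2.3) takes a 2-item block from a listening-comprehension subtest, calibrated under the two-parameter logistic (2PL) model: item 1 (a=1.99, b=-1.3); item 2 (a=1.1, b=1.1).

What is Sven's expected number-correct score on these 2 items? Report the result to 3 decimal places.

0.143

P(θ) = 1 / (1 + exp(−a(θ − b)))
P_1 = 1/(1+e^{1.9900}) = 0.1203
P_2 = 1/(1+e^{3.7400}) = 0.0232
E[score] = 0.1203 + 0.0232 = 0.1435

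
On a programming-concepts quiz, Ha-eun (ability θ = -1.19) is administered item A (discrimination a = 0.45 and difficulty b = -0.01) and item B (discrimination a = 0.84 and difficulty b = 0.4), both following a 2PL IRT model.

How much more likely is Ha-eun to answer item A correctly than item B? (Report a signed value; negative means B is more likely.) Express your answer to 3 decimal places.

P(θ) = 1 / (1 + exp(−a(θ − b)))
P_A = 0.3703
P_B = 0.2082
P_A − P_B = 0.1620

0.162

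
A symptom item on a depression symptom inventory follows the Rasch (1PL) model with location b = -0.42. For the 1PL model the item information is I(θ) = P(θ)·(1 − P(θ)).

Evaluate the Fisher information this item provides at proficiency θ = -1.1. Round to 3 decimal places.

0.223

P = 1/(1+e^{0.6800}) = 0.3363
P(1−P) = 0.3363 × 0.6637 = 0.2232
I = P(1−P) = 0.22319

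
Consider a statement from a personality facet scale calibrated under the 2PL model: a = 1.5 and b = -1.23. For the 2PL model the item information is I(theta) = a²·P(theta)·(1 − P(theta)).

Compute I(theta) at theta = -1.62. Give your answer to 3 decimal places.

P = 1/(1+e^{0.5850}) = 0.3578
P(1−P) = 0.3578 × 0.6422 = 0.2298
I = a² × P(1−P) = 1.5² × 0.2298 = 0.51699

0.517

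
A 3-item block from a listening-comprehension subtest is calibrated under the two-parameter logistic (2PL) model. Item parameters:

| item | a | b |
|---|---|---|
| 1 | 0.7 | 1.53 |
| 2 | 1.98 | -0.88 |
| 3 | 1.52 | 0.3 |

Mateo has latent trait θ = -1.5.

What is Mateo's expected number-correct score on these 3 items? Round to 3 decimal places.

0.395

P(θ) = 1 / (1 + exp(−a(θ − b)))
P_1 = 1/(1+e^{2.1210}) = 0.1071
P_2 = 1/(1+e^{1.2276}) = 0.2266
P_3 = 1/(1+e^{2.7360}) = 0.0609
E[score] = 0.1071 + 0.2266 + 0.0609 = 0.3946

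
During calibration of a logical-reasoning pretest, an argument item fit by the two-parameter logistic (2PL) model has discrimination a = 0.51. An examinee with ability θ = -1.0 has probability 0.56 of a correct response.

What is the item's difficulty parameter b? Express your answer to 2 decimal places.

P(θ) = 1 / (1 + exp(−a(θ − b)))
logit(0.56) = ln(0.56/0.44) = 0.2412
b = θ − logit/(a) = -1.0 − 0.2412/0.5100 = -1.4729

-1.47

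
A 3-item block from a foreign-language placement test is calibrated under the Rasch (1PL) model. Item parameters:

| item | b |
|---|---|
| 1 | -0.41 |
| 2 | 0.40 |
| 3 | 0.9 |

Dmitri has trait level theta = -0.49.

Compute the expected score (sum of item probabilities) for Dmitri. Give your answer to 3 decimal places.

P(theta) = 1 / (1 + exp(−(theta − b)))
P_1 = 1/(1+e^{0.0800}) = 0.4800
P_2 = 1/(1+e^{0.8900}) = 0.2911
P_3 = 1/(1+e^{1.3900}) = 0.1994
E[score] = 0.4800 + 0.2911 + 0.1994 = 0.9705

0.971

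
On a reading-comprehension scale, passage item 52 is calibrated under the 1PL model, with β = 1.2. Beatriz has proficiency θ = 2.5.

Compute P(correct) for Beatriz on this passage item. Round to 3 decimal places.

P(θ) = 1 / (1 + exp(−(θ − β)))
Exponent: (2.5 − 1.2) = 1.3000
1/(1 + e^{-1.3000}) = 0.7858
P = 0.7858

0.786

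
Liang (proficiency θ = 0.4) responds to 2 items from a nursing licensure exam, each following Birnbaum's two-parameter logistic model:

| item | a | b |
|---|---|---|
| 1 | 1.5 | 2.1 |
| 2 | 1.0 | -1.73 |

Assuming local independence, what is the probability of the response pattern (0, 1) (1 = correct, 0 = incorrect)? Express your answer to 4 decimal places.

0.8291

P(θ) = 1 / (1 + exp(−a(θ − b)))
P_1 = 1/(1+e^{2.5500}) = 0.0724
P_2 = 1/(1+e^{-2.1300}) = 0.8938
L = (1−P_1) × P_2 = 0.9276 × 0.8938 = 0.82905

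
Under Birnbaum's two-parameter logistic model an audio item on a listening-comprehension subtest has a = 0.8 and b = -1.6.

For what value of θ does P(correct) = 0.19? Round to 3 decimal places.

P(θ) = 1 / (1 + exp(−a(θ − b)))
logit = ln(0.1900/0.8100) = -1.4500
θ = b + logit/(a) = -1.6 + (-1.4500)/0.8000 = -3.4125

-3.413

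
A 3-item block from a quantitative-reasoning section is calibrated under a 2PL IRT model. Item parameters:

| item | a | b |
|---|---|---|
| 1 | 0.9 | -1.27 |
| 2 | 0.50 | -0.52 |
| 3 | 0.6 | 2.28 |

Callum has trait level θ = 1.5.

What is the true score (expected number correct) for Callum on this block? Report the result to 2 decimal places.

2.04

P(θ) = 1 / (1 + exp(−a(θ − b)))
P_1 = 1/(1+e^{-2.4930}) = 0.9236
P_2 = 1/(1+e^{-1.0100}) = 0.7330
P_3 = 1/(1+e^{0.4680}) = 0.3851
E[score] = 0.9236 + 0.7330 + 0.3851 = 2.0418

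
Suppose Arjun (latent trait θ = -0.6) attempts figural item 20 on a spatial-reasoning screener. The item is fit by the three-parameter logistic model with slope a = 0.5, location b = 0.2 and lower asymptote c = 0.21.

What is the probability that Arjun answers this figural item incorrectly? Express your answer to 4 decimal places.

0.4730

P(θ) = c + (1 − c) · 1 / (1 + exp(−a(θ − b)))
Exponent: 0.5 × (-0.6 − 0.2) = -0.4000
1/(1 + e^{0.4000}) = 0.4013
P = 0.21 + 0.79 × 0.4013 = 0.5270
P(incorrect) = 1 − 0.5270 = 0.4730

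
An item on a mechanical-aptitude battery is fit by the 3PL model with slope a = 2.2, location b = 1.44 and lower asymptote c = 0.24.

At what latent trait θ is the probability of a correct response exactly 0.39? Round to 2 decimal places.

0.80

P(θ) = c + (1 − c) · 1 / (1 + exp(−a(θ − b)))
Remove guessing floor: (0.39 − 0.24)/(1 − 0.24) = 0.1974
logit = ln(0.1974/0.8026) = -1.4028
θ = b + logit/(a) = 1.44 + (-1.4028)/2.2000 = 0.8024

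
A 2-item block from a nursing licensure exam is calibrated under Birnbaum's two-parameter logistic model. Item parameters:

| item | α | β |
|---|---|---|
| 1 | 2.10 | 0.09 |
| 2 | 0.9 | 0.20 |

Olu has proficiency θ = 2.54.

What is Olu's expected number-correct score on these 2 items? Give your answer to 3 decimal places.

P(θ) = 1 / (1 + exp(−α(θ − β)))
P_1 = 1/(1+e^{-5.1450}) = 0.9942
P_2 = 1/(1+e^{-2.1060}) = 0.8915
E[score] = 0.9942 + 0.8915 = 1.8857

1.886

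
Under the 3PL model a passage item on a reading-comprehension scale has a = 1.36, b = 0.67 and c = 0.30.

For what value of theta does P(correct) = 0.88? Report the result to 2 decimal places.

P(theta) = c + (1 − c) · 1 / (1 + exp(−a(theta − b)))
Remove guessing floor: (0.88 − 0.30)/(1 − 0.30) = 0.8286
logit = ln(0.8286/0.1714) = 1.5755
theta = b + logit/(a) = 0.67 + 1.5755/1.3600 = 1.8285

1.83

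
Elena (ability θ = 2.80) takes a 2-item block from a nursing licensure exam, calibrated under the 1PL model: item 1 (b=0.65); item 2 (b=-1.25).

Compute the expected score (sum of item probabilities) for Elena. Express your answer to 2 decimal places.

1.88

P(θ) = 1 / (1 + exp(−(θ − b)))
P_1 = 1/(1+e^{-2.1500}) = 0.8957
P_2 = 1/(1+e^{-4.0500}) = 0.9829
E[score] = 0.8957 + 0.9829 = 1.8785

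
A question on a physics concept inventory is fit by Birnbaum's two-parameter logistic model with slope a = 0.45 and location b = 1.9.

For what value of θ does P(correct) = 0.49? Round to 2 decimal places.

P(θ) = 1 / (1 + exp(−a(θ − b)))
logit = ln(0.4900/0.5100) = -0.0400
θ = b + logit/(a) = 1.9 + (-0.0400)/0.4500 = 1.8111

1.81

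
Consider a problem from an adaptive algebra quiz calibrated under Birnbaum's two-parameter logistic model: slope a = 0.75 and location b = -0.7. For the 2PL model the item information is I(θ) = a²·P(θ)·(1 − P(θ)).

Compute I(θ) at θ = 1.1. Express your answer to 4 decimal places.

P = 1/(1+e^{-1.3500}) = 0.7941
P(1−P) = 0.7941 × 0.2059 = 0.1635
I = a² × P(1−P) = 0.75² × 0.1635 = 0.09196

0.0920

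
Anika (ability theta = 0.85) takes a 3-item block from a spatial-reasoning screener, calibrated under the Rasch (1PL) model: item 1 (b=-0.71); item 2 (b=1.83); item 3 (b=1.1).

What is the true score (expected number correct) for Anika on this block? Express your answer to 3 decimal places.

P(theta) = 1 / (1 + exp(−(theta − b)))
P_1 = 1/(1+e^{-1.5600}) = 0.8264
P_2 = 1/(1+e^{0.9800}) = 0.2729
P_3 = 1/(1+e^{0.2500}) = 0.4378
E[score] = 0.8264 + 0.2729 + 0.4378 = 1.5371

1.537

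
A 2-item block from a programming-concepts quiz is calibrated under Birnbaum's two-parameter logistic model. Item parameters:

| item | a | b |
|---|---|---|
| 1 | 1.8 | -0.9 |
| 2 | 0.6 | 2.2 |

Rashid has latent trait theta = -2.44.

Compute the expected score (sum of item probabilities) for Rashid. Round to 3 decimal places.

0.117

P(theta) = 1 / (1 + exp(−a(theta − b)))
P_1 = 1/(1+e^{2.7720}) = 0.0589
P_2 = 1/(1+e^{2.7840}) = 0.0582
E[score] = 0.0589 + 0.0582 = 0.1171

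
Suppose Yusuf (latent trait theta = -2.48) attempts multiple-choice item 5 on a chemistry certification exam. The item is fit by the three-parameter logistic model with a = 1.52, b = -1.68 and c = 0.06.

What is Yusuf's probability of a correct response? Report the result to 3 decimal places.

0.275

P(theta) = c + (1 − c) · 1 / (1 + exp(−a(theta − b)))
Exponent: 1.52 × (-2.48 − (-1.68)) = -1.2160
1/(1 + e^{1.2160}) = 0.2286
P = 0.06 + 0.94 × 0.2286 = 0.2749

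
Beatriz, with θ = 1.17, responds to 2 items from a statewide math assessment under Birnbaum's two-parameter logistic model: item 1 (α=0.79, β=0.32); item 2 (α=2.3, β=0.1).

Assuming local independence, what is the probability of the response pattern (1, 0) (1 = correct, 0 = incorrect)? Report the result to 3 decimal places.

P(θ) = 1 / (1 + exp(−α(θ − β)))
P_1 = 1/(1+e^{-0.6715}) = 0.6618
P_2 = 1/(1+e^{-2.4610}) = 0.9214
L = P_1 × (1−P_2) = 0.6618 × 0.0786 = 0.05205

0.052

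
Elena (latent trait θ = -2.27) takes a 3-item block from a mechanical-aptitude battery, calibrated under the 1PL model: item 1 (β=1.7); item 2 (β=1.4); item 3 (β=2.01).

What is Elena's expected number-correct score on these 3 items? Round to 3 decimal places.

0.057

P(θ) = 1 / (1 + exp(−(θ − β)))
P_1 = 1/(1+e^{3.9700}) = 0.0185
P_2 = 1/(1+e^{3.6700}) = 0.0248
P_3 = 1/(1+e^{4.2800}) = 0.0137
E[score] = 0.0185 + 0.0248 + 0.0137 = 0.0570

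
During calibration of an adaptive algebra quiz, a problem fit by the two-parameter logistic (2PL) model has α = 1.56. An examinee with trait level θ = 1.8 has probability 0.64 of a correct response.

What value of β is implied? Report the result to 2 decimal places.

P(θ) = 1 / (1 + exp(−α(θ − β)))
logit(0.64) = ln(0.64/0.36) = 0.5754
β = θ − logit/(α) = 1.8 − 0.5754/1.5600 = 1.4312

1.43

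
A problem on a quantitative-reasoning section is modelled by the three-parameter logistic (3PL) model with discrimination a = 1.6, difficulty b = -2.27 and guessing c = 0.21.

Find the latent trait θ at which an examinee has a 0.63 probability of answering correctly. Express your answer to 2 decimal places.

-2.19

P(θ) = c + (1 − c) · 1 / (1 + exp(−a(θ − b)))
Remove guessing floor: (0.63 − 0.21)/(1 − 0.21) = 0.5316
logit = ln(0.5316/0.4684) = 0.1268
θ = b + logit/(a) = -2.27 + 0.1268/1.6000 = -2.1908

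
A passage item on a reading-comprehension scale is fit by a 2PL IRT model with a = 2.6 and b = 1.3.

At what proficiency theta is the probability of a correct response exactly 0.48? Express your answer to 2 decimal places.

1.27

P(theta) = 1 / (1 + exp(−a(theta − b)))
logit = ln(0.4800/0.5200) = -0.0800
theta = b + logit/(a) = 1.3 + (-0.0800)/2.6000 = 1.2692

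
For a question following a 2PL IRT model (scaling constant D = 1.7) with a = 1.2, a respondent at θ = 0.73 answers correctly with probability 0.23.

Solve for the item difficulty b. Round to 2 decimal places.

P(θ) = 1 / (1 + exp(−D·a(θ − b)))
logit(0.23) = ln(0.23/0.77) = -1.2083
b = θ − logit/(1.7·a) = 0.73 − (-1.2083)/2.0400 = 1.3223

1.32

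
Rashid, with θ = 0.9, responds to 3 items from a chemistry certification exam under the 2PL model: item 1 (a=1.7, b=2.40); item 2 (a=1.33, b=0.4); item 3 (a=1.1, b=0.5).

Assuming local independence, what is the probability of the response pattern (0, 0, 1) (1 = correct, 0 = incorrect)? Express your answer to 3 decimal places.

0.192

P(θ) = 1 / (1 + exp(−a(θ − b)))
P_1 = 1/(1+e^{2.5500}) = 0.0724
P_2 = 1/(1+e^{-0.6650}) = 0.6604
P_3 = 1/(1+e^{-0.4400}) = 0.6083
L = (1−P_1) × (1−P_2) × P_3 = 0.9276 × 0.3396 × 0.6083 = 0.19161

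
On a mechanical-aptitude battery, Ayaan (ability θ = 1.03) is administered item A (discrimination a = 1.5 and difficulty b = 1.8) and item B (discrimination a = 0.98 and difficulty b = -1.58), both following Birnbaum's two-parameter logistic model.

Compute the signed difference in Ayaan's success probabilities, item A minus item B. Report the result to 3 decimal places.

-0.689

P(θ) = 1 / (1 + exp(−a(θ − b)))
P_A = 0.2396
P_B = 0.9281
P_A − P_B = -0.6885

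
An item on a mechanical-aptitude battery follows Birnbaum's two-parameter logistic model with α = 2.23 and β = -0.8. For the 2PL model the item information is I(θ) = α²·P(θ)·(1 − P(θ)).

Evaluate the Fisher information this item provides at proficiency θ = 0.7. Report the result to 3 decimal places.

P = 1/(1+e^{-3.3450}) = 0.9659
P(1−P) = 0.9659 × 0.0341 = 0.0329
I = α² × P(1−P) = 2.23² × 0.0329 = 0.16360

0.164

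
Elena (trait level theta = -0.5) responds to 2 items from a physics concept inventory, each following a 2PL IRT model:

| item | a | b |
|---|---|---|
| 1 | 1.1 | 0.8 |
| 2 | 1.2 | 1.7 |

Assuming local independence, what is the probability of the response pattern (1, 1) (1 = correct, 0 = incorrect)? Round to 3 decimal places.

P(theta) = 1 / (1 + exp(−a(theta − b)))
P_1 = 1/(1+e^{1.4300}) = 0.1931
P_2 = 1/(1+e^{2.6400}) = 0.0666
L = P_1 × P_2 = 0.1931 × 0.0666 = 0.01286

0.013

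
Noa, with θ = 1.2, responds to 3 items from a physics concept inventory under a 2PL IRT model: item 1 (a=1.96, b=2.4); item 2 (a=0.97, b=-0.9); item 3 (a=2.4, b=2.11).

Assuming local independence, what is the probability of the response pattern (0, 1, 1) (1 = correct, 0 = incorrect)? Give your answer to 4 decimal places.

P(θ) = 1 / (1 + exp(−a(θ − b)))
P_1 = 1/(1+e^{2.3520}) = 0.0869
P_2 = 1/(1+e^{-2.0370}) = 0.8846
P_3 = 1/(1+e^{2.1840}) = 0.1012
L = (1−P_1) × P_2 × P_3 = 0.9131 × 0.8846 × 0.1012 = 0.08174

0.0817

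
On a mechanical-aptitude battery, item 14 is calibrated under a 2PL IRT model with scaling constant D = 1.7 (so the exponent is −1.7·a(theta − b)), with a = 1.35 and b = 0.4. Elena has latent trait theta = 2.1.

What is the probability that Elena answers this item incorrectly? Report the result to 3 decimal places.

0.020

P(theta) = 1 / (1 + exp(−D·a(theta − b)))
Exponent: 1.7 × 1.35 × (2.1 − 0.4) = 3.9015
1/(1 + e^{-3.9015}) = 0.9802
P = 0.9802
P(incorrect) = 1 − 0.9802 = 0.0198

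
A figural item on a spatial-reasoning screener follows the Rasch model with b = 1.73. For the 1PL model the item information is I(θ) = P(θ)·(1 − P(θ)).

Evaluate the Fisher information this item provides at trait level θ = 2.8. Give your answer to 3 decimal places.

P = 1/(1+e^{-1.0700}) = 0.7446
P(1−P) = 0.7446 × 0.2554 = 0.1902
I = P(1−P) = 0.19017

0.190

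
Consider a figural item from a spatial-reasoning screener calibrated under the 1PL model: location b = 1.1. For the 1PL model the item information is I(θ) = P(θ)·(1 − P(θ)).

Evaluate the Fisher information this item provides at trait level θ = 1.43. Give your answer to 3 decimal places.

0.243

P = 1/(1+e^{-0.3300}) = 0.5818
P(1−P) = 0.5818 × 0.4182 = 0.2433
I = P(1−P) = 0.24332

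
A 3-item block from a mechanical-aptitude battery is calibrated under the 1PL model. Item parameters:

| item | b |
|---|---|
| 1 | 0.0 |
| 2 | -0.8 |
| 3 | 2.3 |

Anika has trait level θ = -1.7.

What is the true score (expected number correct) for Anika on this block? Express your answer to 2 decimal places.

0.46

P(θ) = 1 / (1 + exp(−(θ − b)))
P_1 = 1/(1+e^{1.7000}) = 0.1545
P_2 = 1/(1+e^{0.9000}) = 0.2891
P_3 = 1/(1+e^{4.0000}) = 0.0180
E[score] = 0.1545 + 0.2891 + 0.0180 = 0.4615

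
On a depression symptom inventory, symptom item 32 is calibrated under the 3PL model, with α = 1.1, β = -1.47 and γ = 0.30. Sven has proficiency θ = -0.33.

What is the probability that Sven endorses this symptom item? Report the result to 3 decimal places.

P(θ) = γ + (1 − γ) · 1 / (1 + exp(−α(θ − β)))
Exponent: 1.1 × (-0.33 − (-1.47)) = 1.2540
1/(1 + e^{-1.2540}) = 0.7780
P = 0.30 + 0.70 × 0.7780 = 0.8446

0.845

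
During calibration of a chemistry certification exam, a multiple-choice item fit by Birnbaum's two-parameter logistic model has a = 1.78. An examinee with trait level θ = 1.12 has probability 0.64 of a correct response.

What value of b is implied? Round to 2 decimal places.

P(θ) = 1 / (1 + exp(−a(θ − b)))
logit(0.64) = ln(0.64/0.36) = 0.5754
b = θ − logit/(a) = 1.12 − 0.5754/1.7800 = 0.7968

0.80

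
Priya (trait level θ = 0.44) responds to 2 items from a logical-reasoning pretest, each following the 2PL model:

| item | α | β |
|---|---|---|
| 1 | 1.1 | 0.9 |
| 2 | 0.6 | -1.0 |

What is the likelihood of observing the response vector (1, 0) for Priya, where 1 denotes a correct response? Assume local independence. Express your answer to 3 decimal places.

0.112

P(θ) = 1 / (1 + exp(−α(θ − β)))
P_1 = 1/(1+e^{0.5060}) = 0.3761
P_2 = 1/(1+e^{-0.8640}) = 0.7035
L = P_1 × (1−P_2) = 0.3761 × 0.2965 = 0.11152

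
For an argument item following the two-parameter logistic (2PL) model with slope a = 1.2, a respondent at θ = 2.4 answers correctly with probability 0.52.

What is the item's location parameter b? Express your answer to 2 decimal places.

P(θ) = 1 / (1 + exp(−a(θ − b)))
logit(0.52) = ln(0.52/0.48) = 0.0800
b = θ − logit/(a) = 2.4 − 0.0800/1.2000 = 2.3333

2.33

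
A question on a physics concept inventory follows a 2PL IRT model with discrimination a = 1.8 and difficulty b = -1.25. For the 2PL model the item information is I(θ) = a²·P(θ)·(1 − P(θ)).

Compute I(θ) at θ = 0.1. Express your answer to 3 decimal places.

P = 1/(1+e^{-2.4300}) = 0.9191
P(1−P) = 0.9191 × 0.0809 = 0.0744
I = a² × P(1−P) = 1.8² × 0.0744 = 0.24095

0.241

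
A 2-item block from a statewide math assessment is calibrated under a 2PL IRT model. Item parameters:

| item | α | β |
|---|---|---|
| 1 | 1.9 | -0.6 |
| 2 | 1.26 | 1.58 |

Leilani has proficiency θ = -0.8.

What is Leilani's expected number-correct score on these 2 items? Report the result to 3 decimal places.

P(θ) = 1 / (1 + exp(−α(θ − β)))
P_1 = 1/(1+e^{0.3800}) = 0.4061
P_2 = 1/(1+e^{2.9988}) = 0.0475
E[score] = 0.4061 + 0.0475 = 0.4536

0.454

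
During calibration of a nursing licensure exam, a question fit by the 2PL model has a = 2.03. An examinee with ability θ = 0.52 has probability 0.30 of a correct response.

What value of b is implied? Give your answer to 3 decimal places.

P(θ) = 1 / (1 + exp(−a(θ − b)))
logit(0.30) = ln(0.30/0.70) = -0.8473
b = θ − logit/(a) = 0.52 − (-0.8473)/2.0300 = 0.9374

0.937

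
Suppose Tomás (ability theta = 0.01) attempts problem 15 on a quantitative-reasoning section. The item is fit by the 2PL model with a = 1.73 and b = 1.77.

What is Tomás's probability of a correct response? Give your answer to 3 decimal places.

P(theta) = 1 / (1 + exp(−a(theta − b)))
Exponent: 1.73 × (0.01 − 1.77) = -3.0448
1/(1 + e^{3.0448}) = 0.0454

0.045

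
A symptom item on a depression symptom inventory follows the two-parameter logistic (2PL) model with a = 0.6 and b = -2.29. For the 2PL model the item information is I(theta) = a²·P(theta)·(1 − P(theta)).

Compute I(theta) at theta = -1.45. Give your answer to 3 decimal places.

P = 1/(1+e^{-0.5040}) = 0.6234
P(1−P) = 0.6234 × 0.3766 = 0.2348
I = a² × P(1−P) = 0.6² × 0.2348 = 0.08452

0.085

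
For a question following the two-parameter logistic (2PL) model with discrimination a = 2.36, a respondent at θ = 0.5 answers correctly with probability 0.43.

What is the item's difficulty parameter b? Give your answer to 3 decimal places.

0.619

P(θ) = 1 / (1 + exp(−a(θ − b)))
logit(0.43) = ln(0.43/0.57) = -0.2819
b = θ − logit/(a) = 0.5 − (-0.2819)/2.3600 = 0.6194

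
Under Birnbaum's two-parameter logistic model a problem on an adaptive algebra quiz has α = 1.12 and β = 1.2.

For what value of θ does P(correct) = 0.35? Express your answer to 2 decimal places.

0.65

P(θ) = 1 / (1 + exp(−α(θ − β)))
logit = ln(0.3500/0.6500) = -0.6190
θ = β + logit/(α) = 1.2 + (-0.6190)/1.1200 = 0.6473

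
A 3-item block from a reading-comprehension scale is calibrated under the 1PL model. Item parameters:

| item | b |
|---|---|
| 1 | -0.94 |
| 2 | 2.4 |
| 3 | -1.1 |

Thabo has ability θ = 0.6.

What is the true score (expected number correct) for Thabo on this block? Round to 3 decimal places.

P(θ) = 1 / (1 + exp(−(θ − b)))
P_1 = 1/(1+e^{-1.5400}) = 0.8235
P_2 = 1/(1+e^{1.8000}) = 0.1419
P_3 = 1/(1+e^{-1.7000}) = 0.8455
E[score] = 0.8235 + 0.1419 + 0.8455 = 1.8109

1.811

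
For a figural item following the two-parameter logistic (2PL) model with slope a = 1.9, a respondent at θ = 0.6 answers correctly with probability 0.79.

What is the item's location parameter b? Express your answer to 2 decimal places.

P(θ) = 1 / (1 + exp(−a(θ − b)))
logit(0.79) = ln(0.79/0.21) = 1.3249
b = θ − logit/(a) = 0.6 − 1.3249/1.9000 = -0.0973

-0.10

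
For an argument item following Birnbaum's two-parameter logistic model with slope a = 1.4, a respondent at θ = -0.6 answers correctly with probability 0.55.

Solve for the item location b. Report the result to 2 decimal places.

-0.74

P(θ) = 1 / (1 + exp(−a(θ − b)))
logit(0.55) = ln(0.55/0.45) = 0.2007
b = θ − logit/(a) = -0.6 − 0.2007/1.4000 = -0.7433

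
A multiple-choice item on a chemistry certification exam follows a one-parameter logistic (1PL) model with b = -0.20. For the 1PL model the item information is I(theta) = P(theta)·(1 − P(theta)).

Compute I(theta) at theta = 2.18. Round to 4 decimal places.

P = 1/(1+e^{-2.3800}) = 0.9153
P(1−P) = 0.9153 × 0.0847 = 0.0775
I = P(1−P) = 0.07753

0.0775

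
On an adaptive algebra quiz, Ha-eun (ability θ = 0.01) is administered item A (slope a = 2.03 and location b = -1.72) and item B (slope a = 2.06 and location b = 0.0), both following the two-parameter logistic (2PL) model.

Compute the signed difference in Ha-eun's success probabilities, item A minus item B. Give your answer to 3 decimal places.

0.466

P(θ) = 1 / (1 + exp(−a(θ − b)))
P_A = 0.9710
P_B = 0.5051
P_A − P_B = 0.4659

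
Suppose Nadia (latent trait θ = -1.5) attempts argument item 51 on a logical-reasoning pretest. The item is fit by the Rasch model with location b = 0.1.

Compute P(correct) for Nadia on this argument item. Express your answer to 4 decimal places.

P(θ) = 1 / (1 + exp(−(θ − b)))
Exponent: (-1.5 − 0.1) = -1.6000
1/(1 + e^{1.6000}) = 0.1680
P = 0.1680

0.1680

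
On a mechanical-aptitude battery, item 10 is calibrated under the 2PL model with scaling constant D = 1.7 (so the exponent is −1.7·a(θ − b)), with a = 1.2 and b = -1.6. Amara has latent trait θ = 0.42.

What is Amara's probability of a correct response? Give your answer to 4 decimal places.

0.9840

P(θ) = 1 / (1 + exp(−D·a(θ − b)))
Exponent: 1.7 × 1.2 × (0.42 − (-1.6)) = 4.1208
1/(1 + e^{-4.1208}) = 0.9840
P = 0.9840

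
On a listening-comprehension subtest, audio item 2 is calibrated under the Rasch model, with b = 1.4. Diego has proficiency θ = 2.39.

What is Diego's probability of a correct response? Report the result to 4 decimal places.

P(θ) = 1 / (1 + exp(−(θ − b)))
Exponent: (2.39 − 1.4) = 0.9900
1/(1 + e^{-0.9900}) = 0.7291
P = 0.7291

0.7291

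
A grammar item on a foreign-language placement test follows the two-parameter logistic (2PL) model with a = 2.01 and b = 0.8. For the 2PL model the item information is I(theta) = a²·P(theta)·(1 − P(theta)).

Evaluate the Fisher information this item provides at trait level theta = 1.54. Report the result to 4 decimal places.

0.6074

P = 1/(1+e^{-1.4874}) = 0.8157
P(1−P) = 0.8157 × 0.1843 = 0.1503
I = a² × P(1−P) = 2.01² × 0.1503 = 0.60739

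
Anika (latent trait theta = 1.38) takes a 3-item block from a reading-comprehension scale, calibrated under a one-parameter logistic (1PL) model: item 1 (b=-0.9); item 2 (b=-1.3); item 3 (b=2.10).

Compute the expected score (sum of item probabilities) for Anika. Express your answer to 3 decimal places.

P(theta) = 1 / (1 + exp(−(theta − b)))
P_1 = 1/(1+e^{-2.2800}) = 0.9072
P_2 = 1/(1+e^{-2.6800}) = 0.9358
P_3 = 1/(1+e^{0.7200}) = 0.3274
E[score] = 0.9072 + 0.9358 + 0.3274 = 2.1704

2.170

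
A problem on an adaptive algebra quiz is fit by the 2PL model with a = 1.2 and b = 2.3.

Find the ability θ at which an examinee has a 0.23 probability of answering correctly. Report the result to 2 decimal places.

1.29

P(θ) = 1 / (1 + exp(−a(θ − b)))
logit = ln(0.2300/0.7700) = -1.2083
θ = b + logit/(a) = 2.3 + (-1.2083)/1.2000 = 1.2931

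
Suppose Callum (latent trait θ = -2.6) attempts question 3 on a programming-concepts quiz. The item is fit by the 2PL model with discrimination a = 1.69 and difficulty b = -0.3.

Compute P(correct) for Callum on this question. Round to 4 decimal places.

0.0201

P(θ) = 1 / (1 + exp(−a(θ − b)))
Exponent: 1.69 × (-2.6 − (-0.3)) = -3.8870
1/(1 + e^{3.8870}) = 0.0201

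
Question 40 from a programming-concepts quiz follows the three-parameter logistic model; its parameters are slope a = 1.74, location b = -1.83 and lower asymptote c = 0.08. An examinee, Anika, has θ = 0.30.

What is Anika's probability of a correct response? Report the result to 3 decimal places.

0.978

P(θ) = c + (1 − c) · 1 / (1 + exp(−a(θ − b)))
Exponent: 1.74 × (0.30 − (-1.83)) = 3.7062
1/(1 + e^{-3.7062}) = 0.9760
P = 0.08 + 0.92 × 0.9760 = 0.9779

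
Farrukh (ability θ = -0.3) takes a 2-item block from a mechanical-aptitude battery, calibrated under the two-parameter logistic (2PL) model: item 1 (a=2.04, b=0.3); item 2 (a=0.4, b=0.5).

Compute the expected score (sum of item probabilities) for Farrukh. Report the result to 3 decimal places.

P(θ) = 1 / (1 + exp(−a(θ − b)))
P_1 = 1/(1+e^{1.2240}) = 0.2272
P_2 = 1/(1+e^{0.3200}) = 0.4207
E[score] = 0.2272 + 0.4207 = 0.6479

0.648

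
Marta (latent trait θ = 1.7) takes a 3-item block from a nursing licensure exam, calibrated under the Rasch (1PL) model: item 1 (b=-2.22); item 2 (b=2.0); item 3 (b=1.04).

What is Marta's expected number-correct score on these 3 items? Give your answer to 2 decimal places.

P(θ) = 1 / (1 + exp(−(θ − b)))
P_1 = 1/(1+e^{-3.9200}) = 0.9805
P_2 = 1/(1+e^{0.3000}) = 0.4256
P_3 = 1/(1+e^{-0.6600}) = 0.6593
E[score] = 0.9805 + 0.4256 + 0.6593 = 2.0654

2.07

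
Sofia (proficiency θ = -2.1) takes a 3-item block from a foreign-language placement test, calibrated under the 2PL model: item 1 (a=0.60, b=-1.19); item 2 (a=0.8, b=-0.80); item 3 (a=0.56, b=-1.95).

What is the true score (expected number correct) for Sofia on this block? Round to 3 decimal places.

1.107

P(θ) = 1 / (1 + exp(−a(θ − b)))
P_1 = 1/(1+e^{0.5460}) = 0.3668
P_2 = 1/(1+e^{1.0400}) = 0.2611
P_3 = 1/(1+e^{0.0840}) = 0.4790
E[score] = 0.3668 + 0.2611 + 0.4790 = 1.1070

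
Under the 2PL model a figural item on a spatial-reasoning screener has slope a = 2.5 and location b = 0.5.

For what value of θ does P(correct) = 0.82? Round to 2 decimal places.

P(θ) = 1 / (1 + exp(−a(θ − b)))
logit = ln(0.8200/0.1800) = 1.5163
θ = b + logit/(a) = 0.5 + 1.5163/2.5000 = 1.1065

1.11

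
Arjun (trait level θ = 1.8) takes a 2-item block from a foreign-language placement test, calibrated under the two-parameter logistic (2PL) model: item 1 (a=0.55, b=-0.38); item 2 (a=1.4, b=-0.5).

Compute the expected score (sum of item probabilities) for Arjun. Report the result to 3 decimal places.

1.730

P(θ) = 1 / (1 + exp(−a(θ − b)))
P_1 = 1/(1+e^{-1.1990}) = 0.7683
P_2 = 1/(1+e^{-3.2200}) = 0.9616
E[score] = 0.7683 + 0.9616 = 1.7299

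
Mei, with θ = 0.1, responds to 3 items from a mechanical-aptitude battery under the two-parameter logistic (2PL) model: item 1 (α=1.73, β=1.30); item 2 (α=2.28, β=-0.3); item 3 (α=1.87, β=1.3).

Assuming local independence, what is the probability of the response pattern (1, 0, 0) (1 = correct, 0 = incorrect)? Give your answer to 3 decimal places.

0.029

P(θ) = 1 / (1 + exp(−α(θ − β)))
P_1 = 1/(1+e^{2.0760}) = 0.1115
P_2 = 1/(1+e^{-0.9120}) = 0.7134
P_3 = 1/(1+e^{2.2440}) = 0.0959
L = P_1 × (1−P_2) × (1−P_3) = 0.1115 × 0.2866 × 0.9041 = 0.02888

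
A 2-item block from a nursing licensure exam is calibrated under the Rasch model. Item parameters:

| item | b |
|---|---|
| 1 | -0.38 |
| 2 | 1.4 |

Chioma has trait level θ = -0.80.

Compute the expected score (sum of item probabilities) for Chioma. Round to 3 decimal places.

P(θ) = 1 / (1 + exp(−(θ − b)))
P_1 = 1/(1+e^{0.4200}) = 0.3965
P_2 = 1/(1+e^{2.2000}) = 0.0998
E[score] = 0.3965 + 0.0998 = 0.4963

0.496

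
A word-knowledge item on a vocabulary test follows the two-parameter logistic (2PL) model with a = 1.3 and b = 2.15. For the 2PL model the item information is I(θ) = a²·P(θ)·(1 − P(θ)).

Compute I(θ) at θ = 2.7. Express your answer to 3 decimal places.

P = 1/(1+e^{-0.7150}) = 0.6715
P(1−P) = 0.6715 × 0.3285 = 0.2206
I = a² × P(1−P) = 1.3² × 0.2206 = 0.37279

0.373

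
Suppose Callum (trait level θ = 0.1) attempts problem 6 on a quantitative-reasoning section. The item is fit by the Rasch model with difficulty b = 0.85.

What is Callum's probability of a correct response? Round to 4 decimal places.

0.3208

P(θ) = 1 / (1 + exp(−(θ − b)))
Exponent: (0.1 − 0.85) = -0.7500
1/(1 + e^{0.7500}) = 0.3208
P = 0.3208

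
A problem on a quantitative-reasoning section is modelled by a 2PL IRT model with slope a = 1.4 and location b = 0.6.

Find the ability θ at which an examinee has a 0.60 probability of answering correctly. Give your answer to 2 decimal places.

0.89

P(θ) = 1 / (1 + exp(−a(θ − b)))
logit = ln(0.6000/0.4000) = 0.4055
θ = b + logit/(a) = 0.6 + 0.4055/1.4000 = 0.8896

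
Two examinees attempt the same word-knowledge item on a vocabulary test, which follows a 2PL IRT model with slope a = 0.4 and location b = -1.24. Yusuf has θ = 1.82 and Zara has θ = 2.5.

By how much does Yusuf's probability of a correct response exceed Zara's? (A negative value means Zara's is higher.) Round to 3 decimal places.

-0.044

P(θ) = 1 / (1 + exp(−a(θ − b)))
P(Yusuf) = 0.7728  [exponent 1.2240]
P(Zara) = 0.8170  [exponent 1.4960]
Difference = 0.7728 − 0.8170 = -0.0442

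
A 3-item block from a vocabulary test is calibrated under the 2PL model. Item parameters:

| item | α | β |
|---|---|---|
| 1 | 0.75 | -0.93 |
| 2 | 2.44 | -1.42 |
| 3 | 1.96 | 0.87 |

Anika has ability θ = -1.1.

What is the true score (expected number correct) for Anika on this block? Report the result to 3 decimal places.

1.175

P(θ) = 1 / (1 + exp(−α(θ − β)))
P_1 = 1/(1+e^{0.1275}) = 0.4682
P_2 = 1/(1+e^{-0.7808}) = 0.6859
P_3 = 1/(1+e^{3.8612}) = 0.0206
E[score] = 0.4682 + 0.6859 + 0.0206 = 1.1746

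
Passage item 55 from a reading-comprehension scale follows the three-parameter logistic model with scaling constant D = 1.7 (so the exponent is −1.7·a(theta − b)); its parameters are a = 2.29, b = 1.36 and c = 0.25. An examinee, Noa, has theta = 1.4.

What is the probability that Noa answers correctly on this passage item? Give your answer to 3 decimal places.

0.654

P(theta) = c + (1 − c) · 1 / (1 + exp(−D·a(theta − b)))
Exponent: 1.7 × 2.29 × (1.4 − 1.36) = 0.1557
1/(1 + e^{-0.1557}) = 0.5389
P = 0.25 + 0.75 × 0.5389 = 0.6541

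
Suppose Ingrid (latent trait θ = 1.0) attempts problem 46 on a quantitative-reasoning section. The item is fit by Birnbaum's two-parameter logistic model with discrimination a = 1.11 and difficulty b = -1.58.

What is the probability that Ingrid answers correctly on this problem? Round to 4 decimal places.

0.9460

P(θ) = 1 / (1 + exp(−a(θ − b)))
Exponent: 1.11 × (1.0 − (-1.58)) = 2.8638
1/(1 + e^{-2.8638}) = 0.9460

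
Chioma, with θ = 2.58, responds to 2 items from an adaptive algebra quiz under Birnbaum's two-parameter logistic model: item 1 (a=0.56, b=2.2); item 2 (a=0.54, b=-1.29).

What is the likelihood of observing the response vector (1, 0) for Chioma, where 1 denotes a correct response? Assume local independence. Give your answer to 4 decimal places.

0.0609

P(θ) = 1 / (1 + exp(−a(θ − b)))
P_1 = 1/(1+e^{-0.2128}) = 0.5530
P_2 = 1/(1+e^{-2.0898}) = 0.8899
L = P_1 × (1−P_2) = 0.5530 × 0.1101 = 0.06088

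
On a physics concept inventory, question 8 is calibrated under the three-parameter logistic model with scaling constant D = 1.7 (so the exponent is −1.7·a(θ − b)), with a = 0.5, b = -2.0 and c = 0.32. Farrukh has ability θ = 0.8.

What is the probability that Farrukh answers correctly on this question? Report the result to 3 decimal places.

P(θ) = c + (1 − c) · 1 / (1 + exp(−D·a(θ − b)))
Exponent: 1.7 × 0.5 × (0.8 − (-2.0)) = 2.3800
1/(1 + e^{-2.3800}) = 0.9153
P = 0.32 + 0.68 × 0.9153 = 0.9424

0.942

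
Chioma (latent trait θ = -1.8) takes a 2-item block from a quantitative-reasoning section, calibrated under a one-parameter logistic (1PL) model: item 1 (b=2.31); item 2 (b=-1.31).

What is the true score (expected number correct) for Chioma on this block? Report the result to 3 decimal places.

P(θ) = 1 / (1 + exp(−(θ − b)))
P_1 = 1/(1+e^{4.1100}) = 0.0161
P_2 = 1/(1+e^{0.4900}) = 0.3799
E[score] = 0.0161 + 0.3799 = 0.3960

0.396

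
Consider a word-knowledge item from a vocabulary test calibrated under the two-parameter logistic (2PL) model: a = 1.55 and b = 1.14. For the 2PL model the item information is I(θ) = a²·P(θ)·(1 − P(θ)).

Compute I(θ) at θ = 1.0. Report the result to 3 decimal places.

P = 1/(1+e^{0.2170}) = 0.4460
P(1−P) = 0.4460 × 0.5540 = 0.2471
I = a² × P(1−P) = 1.55² × 0.2471 = 0.59361

0.594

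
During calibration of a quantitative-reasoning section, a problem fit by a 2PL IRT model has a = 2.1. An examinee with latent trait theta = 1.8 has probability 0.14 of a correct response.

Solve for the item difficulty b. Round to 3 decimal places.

P(theta) = 1 / (1 + exp(−a(theta − b)))
logit(0.14) = ln(0.14/0.86) = -1.8153
b = theta − logit/(a) = 1.8 − (-1.8153)/2.1000 = 2.6644

2.664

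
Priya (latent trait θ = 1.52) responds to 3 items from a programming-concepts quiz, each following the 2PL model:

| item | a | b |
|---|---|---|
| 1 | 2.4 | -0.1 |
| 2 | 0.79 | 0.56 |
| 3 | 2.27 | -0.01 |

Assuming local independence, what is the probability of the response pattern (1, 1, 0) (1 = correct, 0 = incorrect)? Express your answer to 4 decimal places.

P(θ) = 1 / (1 + exp(−a(θ − b)))
P_1 = 1/(1+e^{-3.8880}) = 0.9799
P_2 = 1/(1+e^{-0.7584}) = 0.6810
P_3 = 1/(1+e^{-3.4731}) = 0.9699
L = P_1 × P_2 × (1−P_3) = 0.9799 × 0.6810 × 0.0301 = 0.02008

0.0201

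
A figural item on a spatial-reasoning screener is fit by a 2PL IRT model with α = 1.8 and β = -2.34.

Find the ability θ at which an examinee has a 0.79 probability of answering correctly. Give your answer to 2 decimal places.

P(θ) = 1 / (1 + exp(−α(θ − β)))
logit = ln(0.7900/0.2100) = 1.3249
θ = β + logit/(α) = -2.34 + 1.3249/1.8000 = -1.6039

-1.60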